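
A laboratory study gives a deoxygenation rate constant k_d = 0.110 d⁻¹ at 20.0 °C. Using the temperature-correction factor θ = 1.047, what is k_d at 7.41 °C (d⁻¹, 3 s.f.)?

k_d ≈ 0.0617 d⁻¹

k_d(T₂) = k_d(T₁) · θ^(T₂−T₁) = 0.110 × 1.047^(7.41−20.0)
= 0.110 × 1.047^-12.6 = 0.110 × 0.5609 = 0.06170 d⁻¹.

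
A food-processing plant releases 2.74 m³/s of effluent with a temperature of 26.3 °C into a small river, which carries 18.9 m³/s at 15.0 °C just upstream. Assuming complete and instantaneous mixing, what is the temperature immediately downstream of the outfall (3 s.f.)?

16.4 °C

Flow-weighted mixing: C = (Q_r C_r + Q_w C_w)/(Q_r + Q_w)
= (18.9×15.0 + 2.74×26.3)/(18.9 + 2.74) = 355.6/21.64 = 16.43 °C.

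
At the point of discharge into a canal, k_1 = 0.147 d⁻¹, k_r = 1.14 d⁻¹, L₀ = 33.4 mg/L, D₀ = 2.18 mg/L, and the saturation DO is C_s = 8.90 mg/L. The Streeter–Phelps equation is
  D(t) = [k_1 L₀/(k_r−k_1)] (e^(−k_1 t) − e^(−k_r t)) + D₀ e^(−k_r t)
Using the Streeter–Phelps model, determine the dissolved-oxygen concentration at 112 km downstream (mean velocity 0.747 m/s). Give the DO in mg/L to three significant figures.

DO ≈ 5.45 mg/L

Travel time t = x/v = 112 km / (0.747 m/s) = 112000 m / 0.747 m/s = 149900 s = 1.735 d.
k_1 L₀/(k_r−k_1) = 0.147×33.4/(1.14−0.147) = 4.910/0.9930 = 4.944 mg/L.
e^(−k_1 t) = e^(−0.147×1.735) = 0.7748; e^(−k_r t) = e^(−1.14×1.735) = 0.1383.
D = 4.944 × (0.7748 − 0.1383) + 2.18 × 0.1383 = 3.147 + 0.3015 = 3.449 mg/L.
DO = C_s − D = 8.90 − 3.449 = 5.451 mg/L.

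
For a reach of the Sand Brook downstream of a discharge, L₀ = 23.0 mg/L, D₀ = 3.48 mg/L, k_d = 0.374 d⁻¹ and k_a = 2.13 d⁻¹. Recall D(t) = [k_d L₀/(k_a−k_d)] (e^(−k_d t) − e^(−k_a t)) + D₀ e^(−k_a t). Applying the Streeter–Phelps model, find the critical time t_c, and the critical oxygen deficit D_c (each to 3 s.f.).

t_c ≈ 0.285 d; D_c ≈ 3.63 mg/L

With k_a/k_d = 5.695 and 1 − D₀(k_a−k_d)/(k_d L₀) = 0.2896,
t_c = ln(5.695 × 0.2896) / (2.13 − 0.374) = ln(1.649) / 1.756 = 0.5004/1.756 = 0.2849 d.
L(t_c) = L₀ e^(−k_d t_c) = 23.0 × 0.8989 = 20.68 mg/L, and at the critical point k_a D_c = k_d L, so D_c = (0.374/2.13) × 20.68 = 3.630 mg/L.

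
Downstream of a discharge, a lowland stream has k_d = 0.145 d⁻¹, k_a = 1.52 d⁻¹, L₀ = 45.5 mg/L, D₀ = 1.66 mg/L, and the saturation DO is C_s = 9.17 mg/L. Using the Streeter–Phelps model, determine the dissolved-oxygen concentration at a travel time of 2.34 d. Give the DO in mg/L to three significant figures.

k_d L₀/(k_a−k_d) = 0.145×45.5/(1.52−0.145) = 6.597/1.375 = 4.798 mg/L.
e^(−k_d t) = e^(−0.145×2.340) = 0.7123; e^(−k_a t) = e^(−1.52×2.340) = 0.02853.
D = 4.798 × (0.7123 − 0.02853) + 1.66 × 0.02853 = 3.281 + 0.04736 = 3.328 mg/L.
DO = C_s − D = 9.17 − 3.328 = 5.842 mg/L.

DO ≈ 5.84 mg/L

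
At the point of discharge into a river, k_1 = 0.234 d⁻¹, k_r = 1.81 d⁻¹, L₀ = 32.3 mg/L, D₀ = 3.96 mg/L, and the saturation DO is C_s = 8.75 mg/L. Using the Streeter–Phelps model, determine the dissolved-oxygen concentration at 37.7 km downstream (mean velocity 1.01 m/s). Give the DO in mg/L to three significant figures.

DO ≈ 4.80 mg/L

Travel time t = x/v = 37.7 km / (1.01 m/s) = 37700 m / 1.01 m/s = 37330 s = 0.4320 d.
k_1 L₀/(k_r−k_1) = 0.234×32.3/(1.81−0.234) = 7.558/1.576 = 4.796 mg/L.
e^(−k_1 t) = e^(−0.234×0.4320) = 0.9038; e^(−k_r t) = e^(−1.81×0.4320) = 0.4575.
D = 4.796 × (0.9038 − 0.4575) + 3.96 × 0.4575 = 2.141 + 1.812 = 3.952 mg/L.
DO = C_s − D = 8.75 − 3.952 = 4.798 mg/L.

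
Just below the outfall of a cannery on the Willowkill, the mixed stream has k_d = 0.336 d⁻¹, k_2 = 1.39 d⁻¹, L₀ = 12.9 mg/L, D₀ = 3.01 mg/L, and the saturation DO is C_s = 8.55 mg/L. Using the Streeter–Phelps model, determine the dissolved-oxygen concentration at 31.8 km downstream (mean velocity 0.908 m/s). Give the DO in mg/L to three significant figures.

Travel time t = x/v = 31.8 km / (0.908 m/s) = 31800 m / 0.908 m/s = 35020 s = 0.4053 d.
k_d L₀/(k_2−k_d) = 0.336×12.9/(1.39−0.336) = 4.334/1.054 = 4.112 mg/L.
e^(−k_d t) = e^(−0.336×0.4053) = 0.8727; e^(−k_2 t) = e^(−1.39×0.4053) = 0.5693.
D = 4.112 × (0.8727 − 0.5693) + 3.01 × 0.5693 = 1.248 + 1.713 = 2.961 mg/L.
DO = C_s − D = 8.55 − 2.961 = 5.589 mg/L.

DO ≈ 5.59 mg/L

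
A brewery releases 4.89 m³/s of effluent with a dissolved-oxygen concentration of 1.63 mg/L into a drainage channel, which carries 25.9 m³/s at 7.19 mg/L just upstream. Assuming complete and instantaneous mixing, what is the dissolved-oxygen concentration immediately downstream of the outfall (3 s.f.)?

6.31 mg/L

Flow-weighted mixing: C = (Q_r C_r + Q_w C_w)/(Q_r + Q_w)
= (25.9×7.19 + 4.89×1.63)/(25.9 + 4.89) = 194.2/30.79 = 6.307 mg/L.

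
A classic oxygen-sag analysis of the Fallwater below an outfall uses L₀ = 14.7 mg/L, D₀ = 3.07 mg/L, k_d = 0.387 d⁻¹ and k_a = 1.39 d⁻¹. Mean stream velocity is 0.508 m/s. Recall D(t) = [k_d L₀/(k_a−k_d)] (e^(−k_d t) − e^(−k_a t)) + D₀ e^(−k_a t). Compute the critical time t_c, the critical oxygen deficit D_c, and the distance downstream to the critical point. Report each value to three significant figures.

t_c ≈ 0.498 d; D_c ≈ 3.38 mg/L; x_c ≈ 21.9 km

With k_a/k_d = 3.592 and 1 − D₀(k_a−k_d)/(k_d L₀) = 0.4587,
t_c = ln(3.592 × 0.4587) / (1.39 − 0.387) = ln(1.648) / 1.003 = 0.4993/1.003 = 0.4979 d.
L(t_c) = L₀ e^(−k_d t_c) = 14.7 × 0.8248 = 12.12 mg/L, and at the critical point k_a D_c = k_d L, so D_c = (0.387/1.39) × 12.12 = 3.375 mg/L.
x_c = v t_c = 0.508 m/s × 0.4979 d × 86400 s/d = 21850 m ≈ 21.9 km.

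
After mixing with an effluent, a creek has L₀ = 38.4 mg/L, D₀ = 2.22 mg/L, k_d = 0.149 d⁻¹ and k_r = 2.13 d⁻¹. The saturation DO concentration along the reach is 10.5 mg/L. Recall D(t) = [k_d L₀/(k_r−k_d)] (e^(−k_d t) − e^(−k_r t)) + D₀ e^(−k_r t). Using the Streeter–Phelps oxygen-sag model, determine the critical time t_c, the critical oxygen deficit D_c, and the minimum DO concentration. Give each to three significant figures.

t_c ≈ 0.604 d; D_c ≈ 2.46 mg/L; min DO ≈ 8.04 mg/L

With k_r/k_d = 14.30 and 1 − D₀(k_r−k_d)/(k_d L₀) = 0.2314,
t_c = ln(14.30 × 0.2314) / (2.13 − 0.149) = ln(3.307) / 1.981 = 1.196/1.981 = 0.6038 d.
L(t_c) = L₀ e^(−k_d t_c) = 38.4 × 0.9140 = 35.10 mg/L, and at the critical point k_r D_c = k_d L, so D_c = (0.149/2.13) × 35.10 = 2.455 mg/L.
Minimum DO = C_s − D_c = 10.5 − 2.455 = 8.045 mg/L.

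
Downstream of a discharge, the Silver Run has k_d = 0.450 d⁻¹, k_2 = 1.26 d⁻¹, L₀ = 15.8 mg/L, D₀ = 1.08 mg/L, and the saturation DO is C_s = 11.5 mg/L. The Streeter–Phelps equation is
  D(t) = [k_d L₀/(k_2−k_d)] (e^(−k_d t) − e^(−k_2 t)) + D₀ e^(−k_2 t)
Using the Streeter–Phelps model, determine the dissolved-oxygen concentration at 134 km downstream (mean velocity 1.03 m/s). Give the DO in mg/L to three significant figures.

DO ≈ 8.20 mg/L

Travel time t = x/v = 134 km / (1.03 m/s) = 134000 m / 1.03 m/s = 130100 s = 1.506 d.
k_d L₀/(k_2−k_d) = 0.450×15.8/(1.26−0.450) = 7.110/0.8100 = 8.778 mg/L.
e^(−k_d t) = e^(−0.450×1.506) = 0.5078; e^(−k_2 t) = e^(−1.26×1.506) = 0.1500.
D = 8.778 × (0.5078 − 0.1500) + 1.08 × 0.1500 = 3.141 + 0.1620 = 3.303 mg/L.
DO = C_s − D = 11.5 − 3.303 = 8.197 mg/L.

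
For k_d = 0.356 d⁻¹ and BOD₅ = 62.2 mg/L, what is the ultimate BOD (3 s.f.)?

L₀ ≈ 74.8 mg/L

BOD₅ = L₀(1 − e^(−5k_d)) ⇒ L₀ = BOD₅ / (1 − e^(−5×0.356))
= 62.2 / (1 − 0.1686) = 62.2 / 0.8314 = 74.82 mg/L.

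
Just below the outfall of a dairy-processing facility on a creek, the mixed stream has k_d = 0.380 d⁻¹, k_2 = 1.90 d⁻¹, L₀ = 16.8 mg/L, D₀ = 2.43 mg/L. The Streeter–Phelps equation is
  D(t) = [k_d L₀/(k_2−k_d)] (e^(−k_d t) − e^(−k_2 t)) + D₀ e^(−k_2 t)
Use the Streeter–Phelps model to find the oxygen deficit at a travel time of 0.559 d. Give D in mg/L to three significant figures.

D ≈ 2.78 mg/L

k_d L₀/(k_2−k_d) = 0.380×16.8/(1.90−0.380) = 6.384/1.520 = 4.200 mg/L.
e^(−k_d t) = e^(−0.380×0.5590) = 0.8086; e^(−k_2 t) = e^(−1.90×0.5590) = 0.3457.
D = 4.200 × (0.8086 − 0.3457) + 2.43 × 0.3457 = 1.944 + 0.8401 = 2.784 mg/L.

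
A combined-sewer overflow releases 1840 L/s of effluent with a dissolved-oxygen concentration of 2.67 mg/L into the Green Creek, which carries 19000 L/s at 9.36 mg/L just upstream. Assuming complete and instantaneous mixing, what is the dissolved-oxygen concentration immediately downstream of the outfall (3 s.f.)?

8.77 mg/L

Flow-weighted mixing: C = (Q_r C_r + Q_w C_w)/(Q_r + Q_w)
= (19000×9.36 + 1840×2.67)/(19000 + 1840) = 182800/20840 = 8.769 mg/L.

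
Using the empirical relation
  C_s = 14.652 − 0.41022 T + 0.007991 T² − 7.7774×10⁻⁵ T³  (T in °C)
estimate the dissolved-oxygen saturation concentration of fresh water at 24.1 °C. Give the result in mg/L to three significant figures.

C_s ≈ 8.32 mg/L

C_s = 14.652 − 0.41022×24.1 + 0.007991×24.1² − 7.7774×10⁻⁵×24.1³ = 8.318 mg/L.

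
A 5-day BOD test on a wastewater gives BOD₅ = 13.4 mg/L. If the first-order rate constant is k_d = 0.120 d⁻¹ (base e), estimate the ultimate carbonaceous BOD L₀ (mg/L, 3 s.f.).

BOD₅ = L₀(1 − e^(−5k_d)) ⇒ L₀ = BOD₅ / (1 − e^(−5×0.120))
= 13.4 / (1 − 0.5488) = 13.4 / 0.4512 = 29.70 mg/L.

L₀ ≈ 29.7 mg/L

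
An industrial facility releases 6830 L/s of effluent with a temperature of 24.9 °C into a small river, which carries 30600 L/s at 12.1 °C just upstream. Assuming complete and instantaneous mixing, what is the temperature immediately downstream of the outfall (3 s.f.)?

14.4 °C

Flow-weighted mixing: C = (Q_r C_r + Q_w C_w)/(Q_r + Q_w)
= (30600×12.1 + 6830×24.9)/(30600 + 6830) = 540300/37430 = 14.44 °C.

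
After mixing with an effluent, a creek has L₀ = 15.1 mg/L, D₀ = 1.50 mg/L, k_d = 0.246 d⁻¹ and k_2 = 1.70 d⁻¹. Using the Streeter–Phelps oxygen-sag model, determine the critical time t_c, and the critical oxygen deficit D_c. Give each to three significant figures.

With k_2/k_d = 6.911 and 1 − D₀(k_2−k_d)/(k_d L₀) = 0.4129,
t_c = ln(6.911 × 0.4129) / (1.70 − 0.246) = ln(2.853) / 1.454 = 1.048/1.454 = 0.7210 d.
L(t_c) = L₀ e^(−k_d t_c) = 15.1 × 0.8375 = 12.65 mg/L, and at the critical point k_2 D_c = k_d L, so D_c = (0.246/1.70) × 12.65 = 1.830 mg/L.

t_c ≈ 0.721 d; D_c ≈ 1.83 mg/L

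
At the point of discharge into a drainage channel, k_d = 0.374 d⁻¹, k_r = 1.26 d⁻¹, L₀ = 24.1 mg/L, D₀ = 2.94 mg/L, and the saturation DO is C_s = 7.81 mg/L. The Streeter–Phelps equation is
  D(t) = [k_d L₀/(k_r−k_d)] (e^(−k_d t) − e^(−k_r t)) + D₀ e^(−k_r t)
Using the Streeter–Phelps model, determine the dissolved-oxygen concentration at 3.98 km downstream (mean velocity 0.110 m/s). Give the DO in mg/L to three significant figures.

DO ≈ 3.38 mg/L

Travel time t = x/v = 3.98 km / (0.110 m/s) = 3980 m / 0.110 m/s = 36180 s = 0.4188 d.
k_d L₀/(k_r−k_d) = 0.374×24.1/(1.26−0.374) = 9.013/0.8860 = 10.17 mg/L.
e^(−k_d t) = e^(−0.374×0.4188) = 0.8550; e^(−k_r t) = e^(−1.26×0.4188) = 0.5900.
D = 10.17 × (0.8550 − 0.5900) + 2.94 × 0.5900 = 2.696 + 1.735 = 4.431 mg/L.
DO = C_s − D = 7.81 − 4.431 = 3.379 mg/L.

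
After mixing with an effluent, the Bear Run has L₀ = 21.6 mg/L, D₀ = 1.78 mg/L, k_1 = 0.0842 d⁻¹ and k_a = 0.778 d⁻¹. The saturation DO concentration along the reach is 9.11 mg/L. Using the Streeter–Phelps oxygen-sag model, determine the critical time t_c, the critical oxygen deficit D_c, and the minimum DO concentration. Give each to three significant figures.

t_c ≈ 1.57 d; D_c ≈ 2.05 mg/L; min DO ≈ 7.06 mg/L

With k_a/k_1 = 9.240 and 1 − D₀(k_a−k_1)/(k_1 L₀) = 0.3210,
t_c = ln(9.240 × 0.3210) / (0.778 − 0.0842) = ln(2.966) / 0.6938 = 1.087/0.6938 = 1.567 d.
L(t_c) = L₀ e^(−k_1 t_c) = 21.6 × 0.8764 = 18.93 mg/L, and at the critical point k_a D_c = k_1 L, so D_c = (0.0842/0.778) × 18.93 = 2.049 mg/L.
Minimum DO = C_s − D_c = 9.11 − 2.049 = 7.061 mg/L.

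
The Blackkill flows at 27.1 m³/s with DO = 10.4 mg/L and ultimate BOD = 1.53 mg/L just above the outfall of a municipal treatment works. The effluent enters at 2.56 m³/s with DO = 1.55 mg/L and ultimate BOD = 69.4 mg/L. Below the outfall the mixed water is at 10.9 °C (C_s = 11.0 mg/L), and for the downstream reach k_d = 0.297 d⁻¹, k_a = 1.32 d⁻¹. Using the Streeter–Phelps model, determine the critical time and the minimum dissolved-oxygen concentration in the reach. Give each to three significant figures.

t_c ≈ 0.471 d; minimum DO ≈ 9.55 mg/L

Mixed DO = (27.1×10.4 + 2.56×1.55)/(27.1+2.56) = 285.8/29.66 = 9.636 mg/L.
Mixed L₀ = (27.1×1.53 + 2.56×69.4)/(29.66) = 219.1/29.66 = 7.388 mg/L.
Initial deficit D₀ = C_s − DO₀ = 11.0 − 9.636 = 1.364 mg/L.
t_c = (1/1.023) ln[(1.32/0.297)(1 − 1.364×1.023/(0.297×7.388))] = 0.9775 × ln(1.618) = 0.4706 d.
D_c = (0.297/1.32) × 7.388 × e^(−0.297×0.4706) = 0.2250 × 7.388 × 0.8696 = 1.445 mg/L.
Minimum DO = 11.0 − 1.445 = 9.555 mg/L.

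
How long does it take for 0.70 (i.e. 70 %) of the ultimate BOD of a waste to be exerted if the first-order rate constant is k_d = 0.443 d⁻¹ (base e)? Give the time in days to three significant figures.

y/L₀ = 1 − e^(−k_d t) = 0.70 ⇒ e^(−k_d t) = 0.300
t = −ln(0.300) / 0.443 = 1.204 / 0.443 = 2.718 d.

t ≈ 2.72 d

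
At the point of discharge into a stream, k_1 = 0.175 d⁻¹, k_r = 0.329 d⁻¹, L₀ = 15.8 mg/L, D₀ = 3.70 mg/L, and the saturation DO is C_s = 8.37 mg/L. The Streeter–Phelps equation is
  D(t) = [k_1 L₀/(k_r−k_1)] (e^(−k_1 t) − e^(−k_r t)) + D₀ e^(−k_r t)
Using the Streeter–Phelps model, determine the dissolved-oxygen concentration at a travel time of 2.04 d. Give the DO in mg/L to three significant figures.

DO ≈ 3.09 mg/L

k_1 L₀/(k_r−k_1) = 0.175×15.8/(0.329−0.175) = 2.765/0.1540 = 17.95 mg/L.
e^(−k_1 t) = e^(−0.175×2.040) = 0.6998; e^(−k_r t) = e^(−0.329×2.040) = 0.5111.
D = 17.95 × (0.6998 − 0.5111) + 3.70 × 0.5111 = 3.387 + 1.891 = 5.278 mg/L.
DO = C_s − D = 8.37 − 5.278 = 3.092 mg/L.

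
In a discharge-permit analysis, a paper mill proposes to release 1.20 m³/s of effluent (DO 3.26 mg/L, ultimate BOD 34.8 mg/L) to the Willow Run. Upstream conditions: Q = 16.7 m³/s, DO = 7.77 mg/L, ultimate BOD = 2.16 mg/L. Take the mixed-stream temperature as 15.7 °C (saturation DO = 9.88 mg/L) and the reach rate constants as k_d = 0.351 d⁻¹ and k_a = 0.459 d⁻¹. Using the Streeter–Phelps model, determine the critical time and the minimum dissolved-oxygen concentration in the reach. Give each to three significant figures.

Mixed DO = (16.7×7.77 + 1.20×3.26)/(16.7+1.20) = 133.7/17.90 = 7.468 mg/L.
Mixed L₀ = (16.7×2.16 + 1.20×34.8)/(17.90) = 77.83/17.90 = 4.348 mg/L.
Initial deficit D₀ = C_s − DO₀ = 9.88 − 7.468 = 2.412 mg/L.
t_c = (1/0.1080) ln[(0.459/0.351)(1 − 2.412×0.1080/(0.351×4.348))] = 9.259 × ln(1.084) = 0.7508 d.
D_c = (0.351/0.459) × 4.348 × e^(−0.351×0.7508) = 0.7647 × 4.348 × 0.7683 = 2.555 mg/L.
Minimum DO = 9.88 − 2.555 = 7.325 mg/L.

t_c ≈ 0.751 d; minimum DO ≈ 7.33 mg/L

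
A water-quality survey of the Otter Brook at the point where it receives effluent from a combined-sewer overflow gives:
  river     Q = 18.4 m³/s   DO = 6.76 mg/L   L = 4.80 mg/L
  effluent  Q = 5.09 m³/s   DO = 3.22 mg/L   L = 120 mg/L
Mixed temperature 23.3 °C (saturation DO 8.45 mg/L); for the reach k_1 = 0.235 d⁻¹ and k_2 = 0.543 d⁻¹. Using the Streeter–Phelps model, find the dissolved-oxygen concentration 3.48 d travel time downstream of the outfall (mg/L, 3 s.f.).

Mixed DO = (18.4×6.76 + 5.09×3.22)/(18.4+5.09) = 140.8/23.49 = 5.993 mg/L.
Mixed L₀ = (18.4×4.80 + 5.09×120)/(23.49) = 699.1/23.49 = 29.76 mg/L.
Initial deficit D₀ = C_s − DO₀ = 8.45 − 5.993 = 2.457 mg/L.
D(3.48) = [0.235×29.76/(0.543−0.235)](e^(−0.235×3.48) − e^(−0.543×3.48)) + 2.457 e^(−0.543×3.48)
= 22.71 × (0.4414 − 0.1511) + 2.457 × 0.1511 = 6.963 mg/L.
DO = 8.45 − 6.963 = 1.487 mg/L.

DO ≈ 1.49 mg/L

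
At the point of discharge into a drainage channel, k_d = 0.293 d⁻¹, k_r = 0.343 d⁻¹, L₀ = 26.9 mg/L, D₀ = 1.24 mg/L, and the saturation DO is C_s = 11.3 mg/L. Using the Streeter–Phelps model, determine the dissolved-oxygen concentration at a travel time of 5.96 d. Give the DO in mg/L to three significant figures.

DO ≈ 4.05 mg/L

k_d L₀/(k_r−k_d) = 0.293×26.9/(0.343−0.293) = 7.882/0.05000 = 157.6 mg/L.
e^(−k_d t) = e^(−0.293×5.960) = 0.1744; e^(−k_r t) = e^(−0.343×5.960) = 0.1295.
D = 157.6 × (0.1744 − 0.1295) + 1.24 × 0.1295 = 7.085 + 0.1605 = 7.246 mg/L.
DO = C_s − D = 11.3 − 7.246 = 4.054 mg/L.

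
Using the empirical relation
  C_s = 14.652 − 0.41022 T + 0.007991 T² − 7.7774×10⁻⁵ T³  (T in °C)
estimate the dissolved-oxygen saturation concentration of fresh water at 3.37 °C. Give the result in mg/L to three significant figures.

C_s ≈ 13.4 mg/L

C_s = 14.652 − 0.41022×3.37 + 0.007991×3.37² − 7.7774×10⁻⁵×3.37³ = 13.36 mg/L.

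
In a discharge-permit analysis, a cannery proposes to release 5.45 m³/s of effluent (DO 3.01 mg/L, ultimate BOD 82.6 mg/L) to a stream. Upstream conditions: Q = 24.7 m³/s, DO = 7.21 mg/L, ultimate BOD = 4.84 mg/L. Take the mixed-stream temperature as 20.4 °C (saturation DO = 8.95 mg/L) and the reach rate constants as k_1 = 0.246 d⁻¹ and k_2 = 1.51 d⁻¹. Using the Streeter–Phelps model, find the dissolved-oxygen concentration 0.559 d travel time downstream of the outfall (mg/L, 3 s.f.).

DO ≈ 6.25 mg/L

Mixed DO = (24.7×7.21 + 5.45×3.01)/(24.7+5.45) = 194.5/30.15 = 6.451 mg/L.
Mixed L₀ = (24.7×4.84 + 5.45×82.6)/(30.15) = 569.7/30.15 = 18.90 mg/L.
Initial deficit D₀ = C_s − DO₀ = 8.95 − 6.451 = 2.499 mg/L.
D(0.559) = [0.246×18.90/(1.51−0.246)](e^(−0.246×0.559) − e^(−1.51×0.559)) + 2.499 e^(−1.51×0.559)
= 3.678 × (0.8715 − 0.4299) + 2.499 × 0.4299 = 2.698 mg/L.
DO = 8.95 − 2.698 = 6.252 mg/L.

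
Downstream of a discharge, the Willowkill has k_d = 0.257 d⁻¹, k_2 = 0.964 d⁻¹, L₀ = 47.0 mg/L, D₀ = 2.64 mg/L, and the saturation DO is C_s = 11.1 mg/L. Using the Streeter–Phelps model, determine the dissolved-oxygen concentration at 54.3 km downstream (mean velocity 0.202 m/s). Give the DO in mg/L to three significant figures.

DO ≈ 4.14 mg/L

Travel time t = x/v = 54.3 km / (0.202 m/s) = 54300 m / 0.202 m/s = 268800 s = 3.111 d.
k_d L₀/(k_2−k_d) = 0.257×47.0/(0.964−0.257) = 12.08/0.7070 = 17.08 mg/L.
e^(−k_d t) = e^(−0.257×3.111) = 0.4495; e^(−k_2 t) = e^(−0.964×3.111) = 0.04982.
D = 17.08 × (0.4495 − 0.04982) + 2.64 × 0.04982 = 6.829 + 0.1315 = 6.960 mg/L.
DO = C_s − D = 11.1 − 6.960 = 4.140 mg/L.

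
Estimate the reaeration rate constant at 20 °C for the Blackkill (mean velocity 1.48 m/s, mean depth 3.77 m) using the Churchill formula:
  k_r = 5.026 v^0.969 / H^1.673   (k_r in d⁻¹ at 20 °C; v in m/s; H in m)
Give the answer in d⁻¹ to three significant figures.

k_r ≈ 0.798 d⁻¹

k_r = 5.026 × 1.48^0.969 / 3.77^1.673 = 5.026 × 1.462 / 9.209 = 0.7980 d⁻¹.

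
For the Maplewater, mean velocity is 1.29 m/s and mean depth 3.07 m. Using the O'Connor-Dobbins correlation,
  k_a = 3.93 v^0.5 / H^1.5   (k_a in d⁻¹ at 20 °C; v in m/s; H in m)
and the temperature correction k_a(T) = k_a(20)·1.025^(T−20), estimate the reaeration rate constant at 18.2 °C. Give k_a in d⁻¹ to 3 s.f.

k_a(20) = 3.93 × 1.29^0.5 / 3.07^1.5 = 3.93 × 1.136 / 5.379 = 0.8298 d⁻¹.
k_a(18.2) = 0.8298 × 1.025^(18.2−20) = 0.8298 × 0.9565 = 0.7937 d⁻¹.

k_a ≈ 0.794 d⁻¹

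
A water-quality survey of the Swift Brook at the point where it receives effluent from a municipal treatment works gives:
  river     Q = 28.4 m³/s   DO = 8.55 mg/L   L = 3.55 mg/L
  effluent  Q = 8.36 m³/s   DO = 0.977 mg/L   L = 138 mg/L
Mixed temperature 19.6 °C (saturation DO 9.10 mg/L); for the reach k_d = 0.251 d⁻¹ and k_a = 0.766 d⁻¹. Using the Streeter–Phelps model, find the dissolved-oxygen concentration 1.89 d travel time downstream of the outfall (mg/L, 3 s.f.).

DO ≈ 2.13 mg/L

Mixed DO = (28.4×8.55 + 8.36×0.977)/(28.4+8.36) = 251.0/36.76 = 6.828 mg/L.
Mixed L₀ = (28.4×3.55 + 8.36×138)/(36.76) = 1254/36.76 = 34.13 mg/L.
Initial deficit D₀ = C_s − DO₀ = 9.10 − 6.828 = 2.272 mg/L.
D(1.89) = [0.251×34.13/(0.766−0.251)](e^(−0.251×1.89) − e^(−0.766×1.89)) + 2.272 e^(−0.766×1.89)
= 16.63 × (0.6223 − 0.2351) + 2.272 × 0.2351 = 6.974 mg/L.
DO = 9.10 − 6.974 = 2.126 mg/L.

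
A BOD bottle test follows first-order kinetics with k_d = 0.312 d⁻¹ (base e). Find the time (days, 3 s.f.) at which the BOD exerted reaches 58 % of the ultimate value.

y/L₀ = 1 − e^(−k_d t) = 0.58 ⇒ e^(−k_d t) = 0.420
t = −ln(0.420) / 0.312 = 0.8675 / 0.312 = 2.780 d.

t ≈ 2.78 d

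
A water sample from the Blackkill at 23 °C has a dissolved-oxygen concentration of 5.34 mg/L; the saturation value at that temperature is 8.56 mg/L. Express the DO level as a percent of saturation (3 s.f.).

% saturation = C/C_s × 100 = 5.34/8.56 × 100 = 62.4 %.

62.4 % saturation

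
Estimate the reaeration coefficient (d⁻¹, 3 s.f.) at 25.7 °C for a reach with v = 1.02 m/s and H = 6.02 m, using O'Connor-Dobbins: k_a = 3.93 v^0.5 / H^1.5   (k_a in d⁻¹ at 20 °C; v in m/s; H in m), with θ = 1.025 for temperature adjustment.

k_a ≈ 0.309 d⁻¹

k_a(20) = 3.93 × 1.02^0.5 / 6.02^1.5 = 3.93 × 1.010 / 14.77 = 0.2687 d⁻¹.
k_a(25.7) = 0.2687 × 1.025^(25.7−20) = 0.2687 × 1.151 = 0.3093 d⁻¹.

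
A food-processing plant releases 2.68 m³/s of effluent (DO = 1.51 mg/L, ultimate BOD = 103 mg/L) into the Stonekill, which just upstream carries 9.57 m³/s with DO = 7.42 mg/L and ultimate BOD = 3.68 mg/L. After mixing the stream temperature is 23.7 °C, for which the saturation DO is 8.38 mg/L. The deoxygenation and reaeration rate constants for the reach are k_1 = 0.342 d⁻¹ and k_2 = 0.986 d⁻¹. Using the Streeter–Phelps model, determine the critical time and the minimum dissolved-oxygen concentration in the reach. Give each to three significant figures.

Mixed DO = (9.57×7.42 + 2.68×1.51)/(9.57+2.68) = 75.06/12.25 = 6.127 mg/L.
Mixed L₀ = (9.57×3.68 + 2.68×103)/(12.25) = 311.3/12.25 = 25.41 mg/L.
Initial deficit D₀ = C_s − DO₀ = 8.38 − 6.127 = 2.253 mg/L.
t_c = (1/0.6440) ln[(0.986/0.342)(1 − 2.253×0.6440/(0.342×25.41))] = 1.553 × ln(2.402) = 1.361 d.
D_c = (0.342/0.986) × 25.41 × e^(−0.342×1.361) = 0.3469 × 25.41 × 0.6280 = 5.534 mg/L.
Minimum DO = 8.38 − 5.534 = 2.846 mg/L.

t_c ≈ 1.36 d; minimum DO ≈ 2.85 mg/L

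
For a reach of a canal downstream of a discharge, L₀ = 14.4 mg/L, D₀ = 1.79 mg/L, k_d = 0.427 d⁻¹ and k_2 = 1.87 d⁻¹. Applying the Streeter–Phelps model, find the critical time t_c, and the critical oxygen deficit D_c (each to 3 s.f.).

t_c ≈ 0.646 d; D_c ≈ 2.50 mg/L

t_c = [1/(k_2−k_d)] ln[(k_2/k_d)(1 − D₀(k_2−k_d)/(k_d L₀))]
= [1/(1.87−0.427)] ln[(1.87/0.427)(1 − 1.79×1.443/(0.427×14.4))]
= (1/1.443) ln[4.379 × 0.5799] = 0.6930 × ln(2.540) = 0.6930 × 0.9320 = 0.6459 d.
D_c = (k_d/k_2) L₀ e^(−k_d t_c) = (0.427/1.87) × 14.4 × e^(−0.427×0.6459) = 0.2283 × 14.4 × 0.7590 = 2.496 mg/L.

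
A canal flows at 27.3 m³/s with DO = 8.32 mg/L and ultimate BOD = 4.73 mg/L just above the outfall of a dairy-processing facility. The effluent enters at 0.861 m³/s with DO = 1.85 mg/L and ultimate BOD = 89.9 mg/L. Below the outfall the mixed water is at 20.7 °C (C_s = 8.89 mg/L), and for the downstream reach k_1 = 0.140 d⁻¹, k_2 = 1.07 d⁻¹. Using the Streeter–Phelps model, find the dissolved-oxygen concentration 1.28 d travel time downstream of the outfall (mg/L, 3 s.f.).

DO ≈ 8.05 mg/L

Mixed DO = (27.3×8.32 + 0.861×1.85)/(27.3+0.861) = 228.7/28.16 = 8.122 mg/L.
Mixed L₀ = (27.3×4.73 + 0.861×89.9)/(28.16) = 206.5/28.16 = 7.334 mg/L.
Initial deficit D₀ = C_s − DO₀ = 8.89 − 8.122 = 0.7678 mg/L.
D(1.28) = [0.140×7.334/(1.07−0.140)](e^(−0.140×1.28) − e^(−1.07×1.28)) + 0.7678 e^(−1.07×1.28)
= 1.104 × (0.8359 − 0.2542) + 0.7678 × 0.2542 = 0.8374 mg/L.
DO = 8.89 − 0.8374 = 8.053 mg/L.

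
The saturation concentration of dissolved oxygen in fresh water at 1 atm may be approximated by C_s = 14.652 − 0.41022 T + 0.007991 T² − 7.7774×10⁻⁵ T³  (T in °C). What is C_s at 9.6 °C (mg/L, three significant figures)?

C_s ≈ 11.4 mg/L

C_s = 14.652 − 0.41022×9.6 + 0.007991×9.6² − 7.7774×10⁻⁵×9.6³ = 11.38 mg/L.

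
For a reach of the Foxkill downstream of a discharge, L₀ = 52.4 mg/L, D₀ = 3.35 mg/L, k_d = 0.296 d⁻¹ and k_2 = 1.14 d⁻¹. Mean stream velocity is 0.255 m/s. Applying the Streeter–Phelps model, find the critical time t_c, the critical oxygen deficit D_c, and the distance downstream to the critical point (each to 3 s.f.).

t_c = [1/(k_2−k_d)] ln[(k_2/k_d)(1 − D₀(k_2−k_d)/(k_d L₀))]
= [1/(1.14−0.296)] ln[(1.14/0.296)(1 − 3.35×0.8440/(0.296×52.4))]
= (1/0.8440) ln[3.851 × 0.8177] = 1.185 × ln(3.149) = 1.185 × 1.147 = 1.359 d.
L(t_c) = L₀ e^(−k_d t_c) = 52.4 × 0.6688 = 35.04 mg/L, and at the critical point k_2 D_c = k_d L, so D_c = (0.296/1.14) × 35.04 = 9.099 mg/L.
x_c = v t_c = 0.255 m/s × 1.359 d × 86400 s/d = 29950 m ≈ 29.9 km.

t_c ≈ 1.36 d; D_c ≈ 9.10 mg/L; x_c ≈ 29.9 km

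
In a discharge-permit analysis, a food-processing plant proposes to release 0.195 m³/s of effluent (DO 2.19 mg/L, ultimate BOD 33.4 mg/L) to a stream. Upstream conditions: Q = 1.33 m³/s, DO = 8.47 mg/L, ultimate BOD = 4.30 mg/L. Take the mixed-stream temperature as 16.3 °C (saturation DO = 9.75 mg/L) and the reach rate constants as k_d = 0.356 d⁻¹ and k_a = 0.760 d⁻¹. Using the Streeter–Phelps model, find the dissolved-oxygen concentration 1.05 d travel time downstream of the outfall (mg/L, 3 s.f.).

Mixed DO = (1.33×8.47 + 0.195×2.19)/(1.33+0.195) = 11.69/1.525 = 7.667 mg/L.
Mixed L₀ = (1.33×4.30 + 0.195×33.4)/(1.525) = 12.23/1.525 = 8.021 mg/L.
Initial deficit D₀ = C_s − DO₀ = 9.75 − 7.667 = 2.083 mg/L.
D(1.05) = [0.356×8.021/(0.760−0.356)](e^(−0.356×1.05) − e^(−0.760×1.05)) + 2.083 e^(−0.760×1.05)
= 7.068 × (0.6881 − 0.4502) + 2.083 × 0.4502 = 2.619 mg/L.
DO = 9.75 − 2.619 = 7.131 mg/L.

DO ≈ 7.13 mg/L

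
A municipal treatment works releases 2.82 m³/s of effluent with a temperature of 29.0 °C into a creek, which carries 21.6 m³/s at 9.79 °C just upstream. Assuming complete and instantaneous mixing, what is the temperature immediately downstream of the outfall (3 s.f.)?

12.0 °C

Flow-weighted mixing: C = (Q_r C_r + Q_w C_w)/(Q_r + Q_w)
= (21.6×9.79 + 2.82×29.0)/(21.6 + 2.82) = 293.2/24.42 = 12.01 °C.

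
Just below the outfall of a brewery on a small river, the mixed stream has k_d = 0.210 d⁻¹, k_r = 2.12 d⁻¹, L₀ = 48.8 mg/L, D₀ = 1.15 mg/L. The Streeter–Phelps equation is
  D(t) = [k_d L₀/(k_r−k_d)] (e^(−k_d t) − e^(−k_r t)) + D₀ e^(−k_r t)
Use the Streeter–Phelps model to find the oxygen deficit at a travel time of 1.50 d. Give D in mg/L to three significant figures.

D ≈ 3.74 mg/L

k_d L₀/(k_r−k_d) = 0.210×48.8/(2.12−0.210) = 10.25/1.910 = 5.365 mg/L.
e^(−k_d t) = e^(−0.210×1.500) = 0.7298; e^(−k_r t) = e^(−2.12×1.500) = 0.04159.
D = 5.365 × (0.7298 − 0.04159) + 1.15 × 0.04159 = 3.693 + 0.04782 = 3.740 mg/L.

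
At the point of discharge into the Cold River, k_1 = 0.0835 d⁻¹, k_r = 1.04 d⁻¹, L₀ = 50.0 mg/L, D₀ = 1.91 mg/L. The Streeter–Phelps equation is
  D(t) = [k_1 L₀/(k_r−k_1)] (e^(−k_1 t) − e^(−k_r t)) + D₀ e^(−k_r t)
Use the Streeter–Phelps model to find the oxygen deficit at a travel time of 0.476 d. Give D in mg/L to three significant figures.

k_1 L₀/(k_r−k_1) = 0.0835×50.0/(1.04−0.0835) = 4.175/0.9565 = 4.365 mg/L.
e^(−k_1 t) = e^(−0.0835×0.4760) = 0.9610; e^(−k_r t) = e^(−1.04×0.4760) = 0.6095.
D = 4.365 × (0.9610 − 0.6095) + 1.91 × 0.6095 = 1.534 + 1.164 = 2.698 mg/L.

D ≈ 2.70 mg/L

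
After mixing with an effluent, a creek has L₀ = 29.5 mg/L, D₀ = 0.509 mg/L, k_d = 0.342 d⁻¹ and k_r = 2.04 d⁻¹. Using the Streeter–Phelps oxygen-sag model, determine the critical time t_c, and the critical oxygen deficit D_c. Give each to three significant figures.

t_c ≈ 0.999 d; D_c ≈ 3.51 mg/L

With k_r/k_d = 5.965 and 1 − D₀(k_r−k_d)/(k_d L₀) = 0.9143,
t_c = ln(5.965 × 0.9143) / (2.04 − 0.342) = ln(5.454) / 1.698 = 1.696/1.698 = 0.9990 d.
D_c = (k_d/k_r) L₀ e^(−k_d t_c) = (0.342/2.04) × 29.5 × e^(−0.342×0.9990) = 0.1676 × 29.5 × 0.7106 = 3.514 mg/L.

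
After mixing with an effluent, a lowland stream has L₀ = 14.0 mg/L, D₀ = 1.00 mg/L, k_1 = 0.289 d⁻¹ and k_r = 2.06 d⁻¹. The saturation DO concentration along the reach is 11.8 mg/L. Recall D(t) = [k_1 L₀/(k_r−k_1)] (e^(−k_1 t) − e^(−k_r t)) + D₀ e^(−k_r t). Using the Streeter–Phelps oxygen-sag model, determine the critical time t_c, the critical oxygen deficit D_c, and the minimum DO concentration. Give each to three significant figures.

t_c ≈ 0.784 d; D_c ≈ 1.57 mg/L; min DO ≈ 10.2 mg/L

At the critical point dD/dt = 0, so k_1 L₀ e^(−k_1 t) = k_r D. Substituting D(t) from the Streeter–Phelps equation and solving for t gives
t_c = ln[(k_r/k_1)(1 − D₀(k_r−k_1)/(k_1 L₀))] / (k_r−k_1).
Here k_r−k_1 = 1.771 d⁻¹ and 1 − D₀(k_r−k_1)/(k_1 L₀) = 1 − 1.00×1.771/(0.289×14.0) = 0.5623, so
t_c = ln(7.128 × 0.5623) / 1.771 = 1.388 / 1.771 = 0.7839 d.
D_c = (k_1/k_r) L₀ e^(−k_1 t_c) = (0.289/2.06) × 14.0 × e^(−0.289×0.7839) = 0.1403 × 14.0 × 0.7973 = 1.566 mg/L.
Minimum DO = C_s − D_c = 11.8 − 1.566 = 10.23 mg/L.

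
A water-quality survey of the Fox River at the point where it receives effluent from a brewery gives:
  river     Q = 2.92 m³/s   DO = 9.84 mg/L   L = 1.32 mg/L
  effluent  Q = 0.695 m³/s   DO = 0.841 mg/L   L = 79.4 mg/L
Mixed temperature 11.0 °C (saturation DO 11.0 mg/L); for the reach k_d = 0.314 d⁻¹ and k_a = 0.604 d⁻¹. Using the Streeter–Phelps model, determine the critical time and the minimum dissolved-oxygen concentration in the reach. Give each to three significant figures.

Mixed DO = (2.92×9.84 + 0.695×0.841)/(2.92+0.695) = 29.32/3.615 = 8.110 mg/L.
Mixed L₀ = (2.92×1.32 + 0.695×79.4)/(3.615) = 59.04/3.615 = 16.33 mg/L.
Initial deficit D₀ = C_s − DO₀ = 11.0 − 8.110 = 2.890 mg/L.
t_c = (1/0.2900) ln[(0.604/0.314)(1 − 2.890×0.2900/(0.314×16.33))] = 3.448 × ln(1.609) = 1.640 d.
D_c = (0.314/0.604) × 16.33 × e^(−0.314×1.640) = 0.5199 × 16.33 × 0.5974 = 5.072 mg/L.
Minimum DO = 11.0 − 5.072 = 5.928 mg/L.

t_c ≈ 1.64 d; minimum DO ≈ 5.93 mg/L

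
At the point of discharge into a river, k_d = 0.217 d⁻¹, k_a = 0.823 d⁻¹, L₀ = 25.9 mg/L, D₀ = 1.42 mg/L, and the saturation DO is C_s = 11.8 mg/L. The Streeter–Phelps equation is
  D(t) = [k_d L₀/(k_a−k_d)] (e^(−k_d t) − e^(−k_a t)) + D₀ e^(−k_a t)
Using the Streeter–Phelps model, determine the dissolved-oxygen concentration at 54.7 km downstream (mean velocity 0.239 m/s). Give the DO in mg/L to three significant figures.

Travel time t = x/v = 54.7 km / (0.239 m/s) = 54700 m / 0.239 m/s = 228900 s = 2.649 d.
k_d L₀/(k_a−k_d) = 0.217×25.9/(0.823−0.217) = 5.620/0.6060 = 9.274 mg/L.
e^(−k_d t) = e^(−0.217×2.649) = 0.5628; e^(−k_a t) = e^(−0.823×2.649) = 0.1130.
D = 9.274 × (0.5628 − 0.1130) + 1.42 × 0.1130 = 4.171 + 0.1605 = 4.332 mg/L.
DO = C_s − D = 11.8 − 4.332 = 7.468 mg/L.

DO ≈ 7.47 mg/L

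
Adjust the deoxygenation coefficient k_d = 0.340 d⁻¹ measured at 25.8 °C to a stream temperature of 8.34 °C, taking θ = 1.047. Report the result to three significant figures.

k_d ≈ 0.152 d⁻¹

k_d(T₂) = k_d(T₁) · θ^(T₂−T₁) = 0.340 × 1.047^(8.34−25.8)
= 0.340 × 1.047^-17.5 = 0.340 × 0.4485 = 0.1525 d⁻¹.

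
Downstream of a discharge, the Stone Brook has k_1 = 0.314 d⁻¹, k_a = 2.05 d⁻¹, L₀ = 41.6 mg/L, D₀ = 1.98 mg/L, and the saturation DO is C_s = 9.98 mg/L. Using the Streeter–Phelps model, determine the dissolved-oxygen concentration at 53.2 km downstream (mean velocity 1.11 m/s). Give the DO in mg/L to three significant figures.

Travel time t = x/v = 53.2 km / (1.11 m/s) = 53200 m / 1.11 m/s = 47930 s = 0.5547 d.
k_1 L₀/(k_a−k_1) = 0.314×41.6/(2.05−0.314) = 13.06/1.736 = 7.524 mg/L.
e^(−k_1 t) = e^(−0.314×0.5547) = 0.8401; e^(−k_a t) = e^(−2.05×0.5547) = 0.3207.
D = 7.524 × (0.8401 − 0.3207) + 1.98 × 0.3207 = 3.908 + 0.6350 = 4.543 mg/L.
DO = C_s − D = 9.98 − 4.543 = 5.437 mg/L.

DO ≈ 5.44 mg/L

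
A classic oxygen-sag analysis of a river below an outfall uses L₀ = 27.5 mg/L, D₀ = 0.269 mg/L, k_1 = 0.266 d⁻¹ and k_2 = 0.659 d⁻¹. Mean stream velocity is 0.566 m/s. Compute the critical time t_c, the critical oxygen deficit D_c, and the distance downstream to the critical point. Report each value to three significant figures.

t_c ≈ 2.27 d; D_c ≈ 6.07 mg/L; x_c ≈ 111 km

With k_2/k_1 = 2.477 and 1 − D₀(k_2−k_1)/(k_1 L₀) = 0.9855,
t_c = ln(2.477 × 0.9855) / (0.659 − 0.266) = ln(2.442) / 0.3930 = 0.8927/0.3930 = 2.271 d.
L(t_c) = L₀ e^(−k_1 t_c) = 27.5 × 0.5465 = 15.03 mg/L, and at the critical point k_2 D_c = k_1 L, so D_c = (0.266/0.659) × 15.03 = 6.066 mg/L.
x_c = v t_c = 0.566 m/s × 2.271 d × 86400 s/d = 111100 m ≈ 111 km.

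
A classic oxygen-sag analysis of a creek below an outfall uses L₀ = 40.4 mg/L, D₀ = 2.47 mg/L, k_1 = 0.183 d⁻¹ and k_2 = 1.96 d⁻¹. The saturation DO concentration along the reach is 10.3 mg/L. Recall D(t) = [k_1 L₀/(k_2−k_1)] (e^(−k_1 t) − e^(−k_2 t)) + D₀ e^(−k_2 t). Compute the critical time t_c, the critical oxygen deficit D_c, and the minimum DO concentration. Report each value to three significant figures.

With k_2/k_1 = 10.71 and 1 − D₀(k_2−k_1)/(k_1 L₀) = 0.4063,
t_c = ln(10.71 × 0.4063) / (1.96 − 0.183) = ln(4.352) / 1.777 = 1.471/1.777 = 0.8276 d.
D_c = (k_1/k_2) L₀ e^(−k_1 t_c) = (0.183/1.96) × 40.4 × e^(−0.183×0.8276) = 0.09337 × 40.4 × 0.8595 = 3.242 mg/L.
Minimum DO = C_s − D_c = 10.3 − 3.242 = 7.058 mg/L.

t_c ≈ 0.828 d; D_c ≈ 3.24 mg/L; min DO ≈ 7.06 mg/L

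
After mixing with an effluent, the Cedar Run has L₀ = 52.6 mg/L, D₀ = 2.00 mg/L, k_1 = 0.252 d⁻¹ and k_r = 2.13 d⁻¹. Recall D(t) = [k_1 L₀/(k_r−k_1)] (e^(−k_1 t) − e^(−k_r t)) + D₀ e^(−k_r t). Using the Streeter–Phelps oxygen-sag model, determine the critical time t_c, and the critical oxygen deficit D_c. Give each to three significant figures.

t_c ≈ 0.959 d; D_c ≈ 4.89 mg/L

At the critical point dD/dt = 0, so k_1 L₀ e^(−k_1 t) = k_r D. Substituting D(t) from the Streeter–Phelps equation and solving for t gives
t_c = ln[(k_r/k_1)(1 − D₀(k_r−k_1)/(k_1 L₀))] / (k_r−k_1).
Here k_r−k_1 = 1.878 d⁻¹ and 1 − D₀(k_r−k_1)/(k_1 L₀) = 1 − 2.00×1.878/(0.252×52.6) = 0.7166, so
t_c = ln(8.452 × 0.7166) / 1.878 = 1.801 / 1.878 = 0.9591 d.
D_c = (k_1/k_r) L₀ e^(−k_1 t_c) = (0.252/2.13) × 52.6 × e^(−0.252×0.9591) = 0.1183 × 52.6 × 0.7853 = 4.887 mg/L.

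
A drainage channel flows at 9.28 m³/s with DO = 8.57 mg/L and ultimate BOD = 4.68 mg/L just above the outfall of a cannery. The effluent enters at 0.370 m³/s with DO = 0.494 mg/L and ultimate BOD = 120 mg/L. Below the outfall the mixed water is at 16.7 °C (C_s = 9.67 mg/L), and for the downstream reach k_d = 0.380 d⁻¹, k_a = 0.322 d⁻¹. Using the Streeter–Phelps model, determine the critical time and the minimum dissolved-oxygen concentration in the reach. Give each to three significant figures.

t_c ≈ 2.45 d; minimum DO ≈ 5.44 mg/L

Mixed DO = (9.28×8.57 + 0.370×0.494)/(9.28+0.370) = 79.71/9.650 = 8.260 mg/L.
Mixed L₀ = (9.28×4.68 + 0.370×120)/(9.650) = 87.83/9.650 = 9.102 mg/L.
Initial deficit D₀ = C_s − DO₀ = 9.67 − 8.260 = 1.410 mg/L.
t_c = (1/-0.05800) ln[(0.322/0.380)(1 − 1.410×-0.05800/(0.380×9.102))] = -17.24 × ln(0.8674) = 2.453 d.
D_c = (0.380/0.322) × 9.102 × e^(−0.380×2.453) = 1.180 × 9.102 × 0.3938 = 4.229 mg/L.
Minimum DO = 9.67 − 4.229 = 5.441 mg/L.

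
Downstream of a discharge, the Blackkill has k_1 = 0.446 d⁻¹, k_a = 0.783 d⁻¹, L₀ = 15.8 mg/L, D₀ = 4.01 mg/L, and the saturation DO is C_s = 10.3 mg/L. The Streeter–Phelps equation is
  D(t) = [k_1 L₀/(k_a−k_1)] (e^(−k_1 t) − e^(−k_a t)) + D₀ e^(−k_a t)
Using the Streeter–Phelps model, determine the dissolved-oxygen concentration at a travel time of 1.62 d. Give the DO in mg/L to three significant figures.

DO ≈ 4.90 mg/L

k_1 L₀/(k_a−k_1) = 0.446×15.8/(0.783−0.446) = 7.047/0.3370 = 20.91 mg/L.
e^(−k_1 t) = e^(−0.446×1.620) = 0.4855; e^(−k_a t) = e^(−0.783×1.620) = 0.2813.
D = 20.91 × (0.4855 − 0.2813) + 4.01 × 0.2813 = 4.271 + 1.128 = 5.399 mg/L.
DO = C_s − D = 10.3 − 5.399 = 4.901 mg/L.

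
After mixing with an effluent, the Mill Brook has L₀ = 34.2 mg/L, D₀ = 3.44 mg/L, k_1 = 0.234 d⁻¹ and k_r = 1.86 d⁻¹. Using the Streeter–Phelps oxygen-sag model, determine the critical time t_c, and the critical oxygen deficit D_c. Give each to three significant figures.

t_c ≈ 0.537 d; D_c ≈ 3.79 mg/L

With k_r/k_1 = 7.949 and 1 − D₀(k_r−k_1)/(k_1 L₀) = 0.3011,
t_c = ln(7.949 × 0.3011) / (1.86 − 0.234) = ln(2.393) / 1.626 = 0.8726/1.626 = 0.5366 d.
D_c = (k_1/k_r) L₀ e^(−k_1 t_c) = (0.234/1.86) × 34.2 × e^(−0.234×0.5366) = 0.1258 × 34.2 × 0.8820 = 3.795 mg/L.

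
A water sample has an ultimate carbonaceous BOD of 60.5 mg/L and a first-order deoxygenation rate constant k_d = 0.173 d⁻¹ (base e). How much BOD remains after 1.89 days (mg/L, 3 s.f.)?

L_t = L₀ e^(−k_d t) = 60.5 × e^(−0.173×1.89) = 60.5 × 0.7211 = 43.63 mg/L.

L ≈ 43.6 mg/L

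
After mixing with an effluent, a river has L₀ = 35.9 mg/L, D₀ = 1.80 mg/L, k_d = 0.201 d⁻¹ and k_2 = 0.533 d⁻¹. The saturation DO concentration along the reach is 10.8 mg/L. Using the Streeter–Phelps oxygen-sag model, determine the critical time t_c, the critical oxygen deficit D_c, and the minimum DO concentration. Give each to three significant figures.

t_c ≈ 2.68 d; D_c ≈ 7.90 mg/L; min DO ≈ 2.90 mg/L

With k_2/k_d = 2.652 and 1 − D₀(k_2−k_d)/(k_d L₀) = 0.9172,
t_c = ln(2.652 × 0.9172) / (0.533 − 0.201) = ln(2.432) / 0.3320 = 0.8888/0.3320 = 2.677 d.
L(t_c) = L₀ e^(−k_d t_c) = 35.9 × 0.5839 = 20.96 mg/L, and at the critical point k_2 D_c = k_d L, so D_c = (0.201/0.533) × 20.96 = 7.905 mg/L.
Minimum DO = C_s − D_c = 10.8 − 7.905 = 2.895 mg/L.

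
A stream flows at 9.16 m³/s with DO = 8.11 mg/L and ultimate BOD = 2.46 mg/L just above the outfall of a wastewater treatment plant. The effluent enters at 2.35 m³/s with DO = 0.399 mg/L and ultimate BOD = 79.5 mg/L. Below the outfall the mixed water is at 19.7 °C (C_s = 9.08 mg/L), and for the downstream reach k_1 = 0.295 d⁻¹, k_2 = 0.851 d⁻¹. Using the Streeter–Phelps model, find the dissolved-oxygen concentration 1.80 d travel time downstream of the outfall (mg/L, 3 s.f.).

DO ≈ 4.94 mg/L

Mixed DO = (9.16×8.11 + 2.35×0.399)/(9.16+2.35) = 75.23/11.51 = 6.536 mg/L.
Mixed L₀ = (9.16×2.46 + 2.35×79.5)/(11.51) = 209.4/11.51 = 18.19 mg/L.
Initial deficit D₀ = C_s − DO₀ = 9.08 − 6.536 = 2.544 mg/L.
D(1.80) = [0.295×18.19/(0.851−0.295)](e^(−0.295×1.80) − e^(−0.851×1.80)) + 2.544 e^(−0.851×1.80)
= 9.651 × (0.5880 − 0.2161) + 2.544 × 0.2161 = 4.139 mg/L.
DO = 9.08 − 4.139 = 4.941 mg/L.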